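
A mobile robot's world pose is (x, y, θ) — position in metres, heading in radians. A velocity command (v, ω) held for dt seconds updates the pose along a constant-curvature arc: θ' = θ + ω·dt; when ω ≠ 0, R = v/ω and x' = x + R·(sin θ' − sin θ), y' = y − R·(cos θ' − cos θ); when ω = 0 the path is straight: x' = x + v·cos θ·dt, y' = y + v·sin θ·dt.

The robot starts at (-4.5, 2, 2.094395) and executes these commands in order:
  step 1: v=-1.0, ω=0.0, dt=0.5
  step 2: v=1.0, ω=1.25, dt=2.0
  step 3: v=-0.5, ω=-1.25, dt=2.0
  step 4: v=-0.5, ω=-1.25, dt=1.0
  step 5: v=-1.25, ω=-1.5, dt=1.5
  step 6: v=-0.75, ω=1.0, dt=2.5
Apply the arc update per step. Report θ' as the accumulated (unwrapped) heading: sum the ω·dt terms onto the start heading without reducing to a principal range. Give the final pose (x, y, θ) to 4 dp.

(-7.8923, 1.5855, 1.0944)

step 1: θ'=2.0944 (straight) → pose (-4.2500, 1.5670, 2.0944)
step 2: θ'=4.5944 (R=0.8000) → pose (-5.7373, 1.2612, 4.5944)
step 3: θ'=2.0944 (R=0.4000) → pose (-4.9936, 1.4141, 2.0944)
step 4: θ'=0.8444 (R=0.4000) → pose (-5.0410, 0.9484, 0.8444)
step 5: θ'=-1.4056 (R=0.8333) → pose (-6.4860, 1.3649, -1.4056)
step 6: θ'=1.0944 (R=-0.7500) → pose (-7.8923, 1.5855, 1.0944)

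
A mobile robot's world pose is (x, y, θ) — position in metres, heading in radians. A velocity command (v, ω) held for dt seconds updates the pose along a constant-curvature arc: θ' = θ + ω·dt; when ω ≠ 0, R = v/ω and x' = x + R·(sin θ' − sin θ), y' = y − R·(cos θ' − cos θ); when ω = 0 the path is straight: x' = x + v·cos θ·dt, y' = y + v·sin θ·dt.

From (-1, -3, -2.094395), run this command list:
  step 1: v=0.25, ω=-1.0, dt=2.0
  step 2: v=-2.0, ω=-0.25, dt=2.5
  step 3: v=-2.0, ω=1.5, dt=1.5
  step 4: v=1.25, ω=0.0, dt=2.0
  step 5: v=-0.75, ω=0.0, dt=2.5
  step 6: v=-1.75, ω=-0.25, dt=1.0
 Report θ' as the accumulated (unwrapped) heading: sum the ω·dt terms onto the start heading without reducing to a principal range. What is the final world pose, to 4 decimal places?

(3.2243, -8.2448, -2.7194)

step 1: θ'=-4.0944 (R=-0.2500) → pose (-1.4203, -3.0199, -4.0944)
step 2: θ'=-4.7194 (R=8.0000) → pose (0.0592, -7.7111, -4.7194)
step 3: θ'=-2.4694 (R=-1.3333) → pose (2.2228, -8.7637, -2.4694)
step 4: θ'=-2.4694 (straight) → pose (0.2666, -10.3205, -2.4694)
step 5: θ'=-2.4694 (straight) → pose (1.7337, -9.1529, -2.4694)
step 6: θ'=-2.7194 (R=7.0000) → pose (3.2243, -8.2448, -2.7194)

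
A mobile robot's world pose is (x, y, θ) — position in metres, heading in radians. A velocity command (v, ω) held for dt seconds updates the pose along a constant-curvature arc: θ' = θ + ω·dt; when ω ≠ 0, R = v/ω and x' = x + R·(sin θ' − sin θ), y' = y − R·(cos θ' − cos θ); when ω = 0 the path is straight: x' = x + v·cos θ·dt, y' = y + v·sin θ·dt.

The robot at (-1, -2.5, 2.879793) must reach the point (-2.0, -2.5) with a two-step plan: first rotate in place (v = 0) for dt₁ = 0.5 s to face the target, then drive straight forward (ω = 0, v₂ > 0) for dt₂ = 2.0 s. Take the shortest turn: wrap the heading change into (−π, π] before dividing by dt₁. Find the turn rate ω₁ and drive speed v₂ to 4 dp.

heading to target = atan2(-2.5−-2.5, -2−-1) = 3.1416
Δθ = wrap(3.1416 − 2.8798) = 0.2618; ω₁ = Δθ/dt₁ = 0.5236
distance = √((-2−-1)² + (-2.5−-2.5)²) = 1.0000; v₂ = distance/dt₂ = 0.5000

ω₁ = 0.5236, v₂ = 0.5000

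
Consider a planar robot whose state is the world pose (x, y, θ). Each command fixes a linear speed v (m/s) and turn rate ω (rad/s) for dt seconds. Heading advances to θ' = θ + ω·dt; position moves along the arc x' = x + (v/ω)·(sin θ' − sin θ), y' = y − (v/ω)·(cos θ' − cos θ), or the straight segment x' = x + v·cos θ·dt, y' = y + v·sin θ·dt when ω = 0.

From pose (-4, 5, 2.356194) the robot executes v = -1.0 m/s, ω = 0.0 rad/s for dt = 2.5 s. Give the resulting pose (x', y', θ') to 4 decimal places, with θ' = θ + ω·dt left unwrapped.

θ' = 2.3562 + 0.0·2.5 = 2.3562
ω = 0 → straight: x' = -4 + -1.0·cos(2.3562)·2.5 = -2.2322
y' = 5 + -1.0·sin(2.3562)·2.5 = 3.2322

(-2.2322, 3.2322, 2.3562)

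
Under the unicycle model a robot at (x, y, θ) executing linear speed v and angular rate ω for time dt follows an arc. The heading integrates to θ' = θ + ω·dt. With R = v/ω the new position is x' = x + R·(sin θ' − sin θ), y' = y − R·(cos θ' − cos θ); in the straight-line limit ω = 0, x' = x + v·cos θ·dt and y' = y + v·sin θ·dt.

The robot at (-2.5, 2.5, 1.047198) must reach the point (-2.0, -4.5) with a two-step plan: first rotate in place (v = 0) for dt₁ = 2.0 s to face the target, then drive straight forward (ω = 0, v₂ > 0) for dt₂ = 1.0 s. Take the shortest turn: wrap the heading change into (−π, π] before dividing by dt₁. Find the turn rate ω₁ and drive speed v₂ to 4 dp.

ω₁ = -1.2733, v₂ = 7.0178

heading to target = atan2(-4.5−2.5, -2−-2.5) = -1.4995
Δθ = wrap(-1.4995 − 1.0472) = -2.5467; ω₁ = Δθ/dt₁ = -1.2733
distance = √((-2−-2.5)² + (-4.5−2.5)²) = 7.0178; v₂ = distance/dt₂ = 7.0178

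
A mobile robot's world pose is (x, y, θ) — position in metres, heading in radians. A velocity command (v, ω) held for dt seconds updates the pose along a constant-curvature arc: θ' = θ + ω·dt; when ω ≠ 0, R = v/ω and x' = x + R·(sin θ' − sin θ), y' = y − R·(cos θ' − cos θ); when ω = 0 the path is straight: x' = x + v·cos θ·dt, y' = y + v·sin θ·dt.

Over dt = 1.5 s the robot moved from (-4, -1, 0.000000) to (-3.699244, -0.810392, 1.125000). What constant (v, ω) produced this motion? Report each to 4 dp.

v = 0.2500, ω = 0.7500

Δθ = 1.125000 − 0.000000 = 1.125000
ω = Δθ/dt = 1.125000/1.5 = 0.7500
R = Δx/(sin θ' − sin θ) = 0.3333
v = R·ω = 0.3333·0.7500 = 0.2500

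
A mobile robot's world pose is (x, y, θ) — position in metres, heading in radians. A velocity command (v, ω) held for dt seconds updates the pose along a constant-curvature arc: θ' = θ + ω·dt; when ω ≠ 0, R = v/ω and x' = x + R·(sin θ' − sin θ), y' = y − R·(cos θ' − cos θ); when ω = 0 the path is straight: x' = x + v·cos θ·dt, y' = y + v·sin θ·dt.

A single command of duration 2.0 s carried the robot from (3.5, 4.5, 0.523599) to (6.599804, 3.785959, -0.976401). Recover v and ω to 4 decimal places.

v = 1.7500, ω = -0.7500

Δθ = -0.976401 − 0.523599 = -1.500000
ω = Δθ/dt = -1.500000/2.0 = -0.7500
R = Δx/(sin θ' − sin θ) = -2.3333
v = R·ω = -2.3333·-0.7500 = 1.7500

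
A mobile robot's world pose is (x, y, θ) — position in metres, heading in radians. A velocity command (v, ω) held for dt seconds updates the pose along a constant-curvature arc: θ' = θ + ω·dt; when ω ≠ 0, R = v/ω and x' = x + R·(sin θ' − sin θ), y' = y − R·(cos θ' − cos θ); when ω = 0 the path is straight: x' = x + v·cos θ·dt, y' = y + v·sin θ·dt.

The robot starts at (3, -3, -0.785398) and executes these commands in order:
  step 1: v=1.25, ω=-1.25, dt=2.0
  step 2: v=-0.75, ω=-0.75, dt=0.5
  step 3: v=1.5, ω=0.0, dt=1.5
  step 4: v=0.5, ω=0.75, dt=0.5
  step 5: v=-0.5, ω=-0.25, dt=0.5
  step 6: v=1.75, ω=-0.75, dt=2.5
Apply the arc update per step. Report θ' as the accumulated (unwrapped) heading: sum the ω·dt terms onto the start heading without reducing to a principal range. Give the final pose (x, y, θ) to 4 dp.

step 1: θ'=-3.2854 (R=-1.0000) → pose (2.1496, -4.6968, -3.2854)
step 2: θ'=-3.6604 (R=1.0000) → pose (2.5021, -4.8181, -3.6604)
step 3: θ'=-3.6604 (straight) → pose (0.5482, -3.7024, -3.6604)
step 4: θ'=-3.2854 (R=0.6667) → pose (0.3132, -3.6216, -3.2854)
step 5: θ'=-3.4104 (R=2.0000) → pose (0.5577, -3.6727, -3.4104)
step 6: θ'=-5.2854 (R=-2.3333) → pose (-0.7832, -0.1582, -5.2854)

(-0.7832, -0.1582, -5.2854)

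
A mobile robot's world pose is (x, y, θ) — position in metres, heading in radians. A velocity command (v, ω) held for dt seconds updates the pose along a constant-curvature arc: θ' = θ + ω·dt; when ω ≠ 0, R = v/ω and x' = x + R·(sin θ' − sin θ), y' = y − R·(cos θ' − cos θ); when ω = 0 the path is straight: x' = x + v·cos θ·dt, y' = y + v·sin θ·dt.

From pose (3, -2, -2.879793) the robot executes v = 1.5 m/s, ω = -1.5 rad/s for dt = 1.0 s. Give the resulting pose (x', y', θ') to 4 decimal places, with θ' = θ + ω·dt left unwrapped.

θ' = -2.8798 + -1.5·1.0 = -4.3798
R = v/ω = 1.5/-1.5 = -1.0000
x' = 3 + -1.0000·(sin -4.3798 − sin -2.8798) = 1.7960
y' = -2 − -1.0000·(cos -4.3798 − cos -2.8798) = -1.3606

(1.7960, -1.3606, -4.3798)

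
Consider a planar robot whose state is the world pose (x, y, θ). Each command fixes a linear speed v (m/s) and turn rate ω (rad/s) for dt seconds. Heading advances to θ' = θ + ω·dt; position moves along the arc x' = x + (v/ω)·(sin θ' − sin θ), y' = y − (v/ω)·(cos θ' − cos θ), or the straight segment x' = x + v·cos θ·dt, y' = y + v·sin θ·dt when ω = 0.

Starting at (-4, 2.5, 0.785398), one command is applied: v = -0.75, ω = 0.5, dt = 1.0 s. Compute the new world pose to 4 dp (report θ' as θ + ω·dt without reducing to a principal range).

(-4.3787, 1.8616, 1.2854)

θ' = 0.7854 + 0.5·1.0 = 1.2854
R = v/ω = -0.75/0.5 = -1.5000
x' = -4 + -1.5000·(sin 1.2854 − sin 0.7854) = -4.3787
y' = 2.5 − -1.5000·(cos 1.2854 − cos 0.7854) = 1.8616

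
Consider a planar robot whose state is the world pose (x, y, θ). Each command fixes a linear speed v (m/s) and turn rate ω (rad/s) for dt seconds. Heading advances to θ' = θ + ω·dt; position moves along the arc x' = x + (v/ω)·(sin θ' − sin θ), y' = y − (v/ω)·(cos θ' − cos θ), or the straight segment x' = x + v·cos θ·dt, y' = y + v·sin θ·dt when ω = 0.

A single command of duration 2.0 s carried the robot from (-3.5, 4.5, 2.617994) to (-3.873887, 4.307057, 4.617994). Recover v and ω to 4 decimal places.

Δθ = 4.617994 − 2.617994 = 2.000000
ω = Δθ/dt = 2.000000/2.0 = 1.0000
R = Δx/(sin θ' − sin θ) = 0.2500
v = R·ω = 0.2500·1.0000 = 0.2500

v = 0.2500, ω = 1.0000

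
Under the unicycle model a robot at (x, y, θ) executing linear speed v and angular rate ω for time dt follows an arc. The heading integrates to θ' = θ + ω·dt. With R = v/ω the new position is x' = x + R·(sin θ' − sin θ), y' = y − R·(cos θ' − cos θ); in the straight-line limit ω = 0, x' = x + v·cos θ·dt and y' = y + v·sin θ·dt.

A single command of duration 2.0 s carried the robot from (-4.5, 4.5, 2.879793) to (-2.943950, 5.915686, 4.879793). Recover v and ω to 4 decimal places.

Δθ = 4.879793 − 2.879793 = 2.000000
ω = Δθ/dt = 2.000000/2.0 = 1.0000
R = Δx/(sin θ' − sin θ) = -1.2500
v = R·ω = -1.2500·1.0000 = -1.2500

v = -1.2500, ω = 1.0000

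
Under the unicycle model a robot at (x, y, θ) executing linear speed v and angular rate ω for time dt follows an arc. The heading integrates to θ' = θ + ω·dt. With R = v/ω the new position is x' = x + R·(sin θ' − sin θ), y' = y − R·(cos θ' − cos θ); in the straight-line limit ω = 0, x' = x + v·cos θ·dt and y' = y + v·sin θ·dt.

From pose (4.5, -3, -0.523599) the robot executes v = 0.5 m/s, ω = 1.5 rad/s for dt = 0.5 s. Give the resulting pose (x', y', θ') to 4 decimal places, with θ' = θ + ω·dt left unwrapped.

θ' = -0.5236 + 1.5·0.5 = 0.2264
R = v/ω = 0.5/1.5 = 0.3333
x' = 4.5 + 0.3333·(sin 0.2264 − sin -0.5236) = 4.7415
y' = -3 − 0.3333·(cos 0.2264 − cos -0.5236) = -3.0362

(4.7415, -3.0362, 0.2264)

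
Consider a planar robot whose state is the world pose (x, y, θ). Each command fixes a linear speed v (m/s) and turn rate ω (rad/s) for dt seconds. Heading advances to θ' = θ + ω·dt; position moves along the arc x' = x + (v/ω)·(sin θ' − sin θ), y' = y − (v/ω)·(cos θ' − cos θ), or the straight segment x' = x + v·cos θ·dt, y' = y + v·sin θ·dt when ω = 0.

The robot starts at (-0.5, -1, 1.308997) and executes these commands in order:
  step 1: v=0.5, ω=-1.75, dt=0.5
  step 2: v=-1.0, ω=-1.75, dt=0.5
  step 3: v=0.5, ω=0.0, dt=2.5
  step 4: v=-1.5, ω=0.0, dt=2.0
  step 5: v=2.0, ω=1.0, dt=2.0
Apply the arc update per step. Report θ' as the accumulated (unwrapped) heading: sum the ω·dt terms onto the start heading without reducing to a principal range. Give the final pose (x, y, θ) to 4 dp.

step 1: θ'=0.4340 (R=-0.2857) → pose (-0.3442, -0.8147, 0.4340)
step 2: θ'=-0.4410 (R=0.5714) → pose (-0.8284, -0.8130, -0.4410)
step 3: θ'=-0.4410 (straight) → pose (0.3020, -1.3466, -0.4410)
step 4: θ'=-0.4410 (straight) → pose (-2.4109, -0.0660, -0.4410)
step 5: θ'=1.5590 (R=2.0000) → pose (0.4426, 1.7190, 1.5590)

(0.4426, 1.7190, 1.5590)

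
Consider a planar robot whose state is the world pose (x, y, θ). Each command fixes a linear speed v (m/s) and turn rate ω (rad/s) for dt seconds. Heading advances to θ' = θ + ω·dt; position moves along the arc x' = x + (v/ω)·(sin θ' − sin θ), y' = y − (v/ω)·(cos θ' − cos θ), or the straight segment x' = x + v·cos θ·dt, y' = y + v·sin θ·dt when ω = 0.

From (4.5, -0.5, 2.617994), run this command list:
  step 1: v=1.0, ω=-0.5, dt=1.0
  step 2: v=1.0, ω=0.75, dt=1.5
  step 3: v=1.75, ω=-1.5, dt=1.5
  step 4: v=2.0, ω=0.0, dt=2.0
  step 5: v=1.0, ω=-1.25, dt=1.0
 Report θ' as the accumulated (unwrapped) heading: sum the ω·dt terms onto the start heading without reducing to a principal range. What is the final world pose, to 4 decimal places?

(4.4813, 6.3095, -0.2570)

step 1: θ'=2.1180 (R=-2.0000) → pose (3.7920, 0.1915, 2.1180)
step 2: θ'=3.2430 (R=1.3333) → pose (2.5184, 0.8242, 3.2430)
step 3: θ'=0.9930 (R=-1.1667) → pose (1.4230, 2.6221, 0.9930)
step 4: θ'=0.9930 (straight) → pose (3.6078, 5.9728, 0.9930)
step 5: θ'=-0.2570 (R=-0.8000) → pose (4.4813, 6.3095, -0.2570)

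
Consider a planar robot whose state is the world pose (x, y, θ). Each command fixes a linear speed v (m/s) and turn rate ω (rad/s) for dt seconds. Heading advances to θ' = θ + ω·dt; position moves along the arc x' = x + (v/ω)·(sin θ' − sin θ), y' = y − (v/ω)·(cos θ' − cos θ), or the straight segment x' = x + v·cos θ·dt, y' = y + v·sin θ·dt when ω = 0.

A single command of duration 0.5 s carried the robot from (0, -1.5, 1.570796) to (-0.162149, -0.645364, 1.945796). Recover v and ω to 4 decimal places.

Δθ = 1.945796 − 1.570796 = 0.375000
ω = Δθ/dt = 0.375000/0.5 = 0.7500
R = −Δy/(cos θ' − cos θ) = 2.3333
v = R·ω = 2.3333·0.7500 = 1.7500

v = 1.7500, ω = 0.7500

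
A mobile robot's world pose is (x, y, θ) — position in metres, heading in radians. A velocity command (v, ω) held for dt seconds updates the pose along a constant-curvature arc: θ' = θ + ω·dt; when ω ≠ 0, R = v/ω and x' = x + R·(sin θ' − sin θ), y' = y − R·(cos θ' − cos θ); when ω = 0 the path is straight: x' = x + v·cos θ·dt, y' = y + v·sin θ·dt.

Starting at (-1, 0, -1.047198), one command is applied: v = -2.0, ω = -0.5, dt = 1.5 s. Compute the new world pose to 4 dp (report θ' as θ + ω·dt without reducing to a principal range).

θ' = -1.0472 + -0.5·1.5 = -1.7972
R = v/ω = -2.0/-0.5 = 4.0000
x' = -1 + 4.0000·(sin -1.7972 − sin -1.0472) = -1.4338
y' = 0 − 4.0000·(cos -1.7972 − cos -1.0472) = 2.8979

(-1.4338, 2.8979, -1.7972)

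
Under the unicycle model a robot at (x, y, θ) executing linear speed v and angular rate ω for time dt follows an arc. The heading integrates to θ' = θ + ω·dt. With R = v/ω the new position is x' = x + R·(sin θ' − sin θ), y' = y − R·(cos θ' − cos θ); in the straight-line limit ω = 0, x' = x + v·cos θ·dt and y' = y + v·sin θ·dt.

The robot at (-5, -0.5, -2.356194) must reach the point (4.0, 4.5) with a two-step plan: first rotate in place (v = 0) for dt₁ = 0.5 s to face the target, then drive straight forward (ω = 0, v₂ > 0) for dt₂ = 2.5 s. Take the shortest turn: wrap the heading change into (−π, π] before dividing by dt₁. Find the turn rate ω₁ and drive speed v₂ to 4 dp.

ω₁ = 5.7266, v₂ = 4.1183

heading to target = atan2(4.5−-0.5, 4−-5) = 0.5071
Δθ = wrap(0.5071 − -2.3562) = 2.8633; ω₁ = Δθ/dt₁ = 5.7266
distance = √((4−-5)² + (4.5−-0.5)²) = 10.2956; v₂ = distance/dt₂ = 4.1183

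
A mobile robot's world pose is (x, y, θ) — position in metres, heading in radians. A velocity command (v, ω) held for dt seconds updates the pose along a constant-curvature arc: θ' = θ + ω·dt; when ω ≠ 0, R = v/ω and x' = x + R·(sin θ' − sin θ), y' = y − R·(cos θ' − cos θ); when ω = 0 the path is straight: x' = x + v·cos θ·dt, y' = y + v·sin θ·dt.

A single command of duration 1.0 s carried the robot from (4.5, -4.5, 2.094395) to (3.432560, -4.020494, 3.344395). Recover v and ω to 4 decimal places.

v = 1.2500, ω = 1.2500

Δθ = 3.344395 − 2.094395 = 1.250000
ω = Δθ/dt = 1.250000/1.0 = 1.2500
R = Δx/(sin θ' − sin θ) = 1.0000
v = R·ω = 1.0000·1.2500 = 1.2500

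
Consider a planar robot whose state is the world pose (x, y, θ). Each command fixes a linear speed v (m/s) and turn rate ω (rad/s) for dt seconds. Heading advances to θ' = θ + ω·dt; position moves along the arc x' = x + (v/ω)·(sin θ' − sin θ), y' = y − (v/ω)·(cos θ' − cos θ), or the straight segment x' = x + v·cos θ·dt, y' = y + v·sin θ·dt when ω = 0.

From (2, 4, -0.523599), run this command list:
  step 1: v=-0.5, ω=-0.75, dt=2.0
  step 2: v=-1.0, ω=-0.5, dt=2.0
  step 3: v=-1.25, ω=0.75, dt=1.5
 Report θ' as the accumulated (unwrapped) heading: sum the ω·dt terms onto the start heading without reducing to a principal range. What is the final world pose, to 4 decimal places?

step 1: θ'=-2.0236 (R=0.6667) → pose (1.7339, 4.8690, -2.0236)
step 2: θ'=-3.0236 (R=2.0000) → pose (3.2969, 5.9801, -3.0236)
step 3: θ'=-1.8986 (R=-1.6667) → pose (4.6786, 7.0986, -1.8986)

(4.6786, 7.0986, -1.8986)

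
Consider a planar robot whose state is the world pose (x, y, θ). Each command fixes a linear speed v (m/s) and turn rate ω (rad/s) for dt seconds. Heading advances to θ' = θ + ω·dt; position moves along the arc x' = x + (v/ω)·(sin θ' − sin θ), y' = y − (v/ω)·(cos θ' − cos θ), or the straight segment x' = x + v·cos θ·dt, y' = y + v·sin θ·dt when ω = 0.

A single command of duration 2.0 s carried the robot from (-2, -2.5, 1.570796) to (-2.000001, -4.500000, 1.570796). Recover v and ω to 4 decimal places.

Δθ = 1.570796 − 1.570796 = 0.000000
ω = Δθ/dt = 0.000000/2.0 = 0.0000
ω = 0 → v = (Δx·cos θ + Δy·sin θ)/dt = -1.0000

v = -1.0000, ω = 0.0000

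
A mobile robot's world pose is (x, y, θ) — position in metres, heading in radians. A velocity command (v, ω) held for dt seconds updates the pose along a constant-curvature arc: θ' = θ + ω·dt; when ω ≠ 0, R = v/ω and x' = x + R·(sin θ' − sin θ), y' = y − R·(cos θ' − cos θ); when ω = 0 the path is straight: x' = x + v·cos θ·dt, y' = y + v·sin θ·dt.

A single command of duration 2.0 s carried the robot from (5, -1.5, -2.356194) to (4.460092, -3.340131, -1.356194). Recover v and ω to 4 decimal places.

Δθ = -1.356194 − -2.356194 = 1.000000
ω = Δθ/dt = 1.000000/2.0 = 0.5000
R = −Δy/(cos θ' − cos θ) = 2.0000
v = R·ω = 2.0000·0.5000 = 1.0000

v = 1.0000, ω = 0.5000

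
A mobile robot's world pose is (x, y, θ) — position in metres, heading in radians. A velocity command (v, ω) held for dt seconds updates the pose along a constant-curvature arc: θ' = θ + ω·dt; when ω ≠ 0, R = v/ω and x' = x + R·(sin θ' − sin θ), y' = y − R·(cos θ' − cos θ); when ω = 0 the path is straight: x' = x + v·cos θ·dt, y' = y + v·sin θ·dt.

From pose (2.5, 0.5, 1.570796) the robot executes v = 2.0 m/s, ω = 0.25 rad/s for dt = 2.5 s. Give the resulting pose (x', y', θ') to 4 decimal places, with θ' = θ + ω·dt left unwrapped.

(0.9877, 5.1808, 2.1958)

θ' = 1.5708 + 0.25·2.5 = 2.1958
R = v/ω = 2.0/0.25 = 8.0000
x' = 2.5 + 8.0000·(sin 2.1958 − sin 1.5708) = 0.9877
y' = 0.5 − 8.0000·(cos 2.1958 − cos 1.5708) = 5.1808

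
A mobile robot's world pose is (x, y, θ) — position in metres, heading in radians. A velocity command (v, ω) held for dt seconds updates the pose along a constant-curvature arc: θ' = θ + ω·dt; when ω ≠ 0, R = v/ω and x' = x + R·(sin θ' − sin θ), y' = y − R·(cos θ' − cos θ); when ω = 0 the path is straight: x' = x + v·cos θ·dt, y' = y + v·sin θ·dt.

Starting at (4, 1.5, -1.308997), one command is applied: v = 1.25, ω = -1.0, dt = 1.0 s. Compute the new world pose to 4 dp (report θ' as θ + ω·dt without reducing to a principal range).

(3.7172, 0.3353, -2.3090)

θ' = -1.3090 + -1.0·1.0 = -2.3090
R = v/ω = 1.25/-1.0 = -1.2500
x' = 4 + -1.2500·(sin -2.3090 − sin -1.3090) = 3.7172
y' = 1.5 − -1.2500·(cos -2.3090 − cos -1.3090) = 0.3353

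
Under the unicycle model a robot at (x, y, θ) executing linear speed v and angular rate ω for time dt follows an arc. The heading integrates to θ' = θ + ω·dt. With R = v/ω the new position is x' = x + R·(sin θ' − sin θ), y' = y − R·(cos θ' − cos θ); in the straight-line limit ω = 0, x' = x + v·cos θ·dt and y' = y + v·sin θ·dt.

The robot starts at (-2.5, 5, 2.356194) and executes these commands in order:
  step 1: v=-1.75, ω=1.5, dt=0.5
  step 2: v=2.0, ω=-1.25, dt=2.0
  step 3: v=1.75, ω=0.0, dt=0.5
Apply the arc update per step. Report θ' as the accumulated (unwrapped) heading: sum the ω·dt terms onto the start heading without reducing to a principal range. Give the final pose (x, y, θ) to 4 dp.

(-1.8522, 8.0715, 0.6062)

step 1: θ'=3.1062 (R=-1.1667) → pose (-1.7163, 4.6590, 3.1062)
step 2: θ'=0.6062 (R=-1.6000) → pose (-2.5713, 7.5729, 0.6062)
step 3: θ'=0.6062 (straight) → pose (-1.8522, 8.0715, 0.6062)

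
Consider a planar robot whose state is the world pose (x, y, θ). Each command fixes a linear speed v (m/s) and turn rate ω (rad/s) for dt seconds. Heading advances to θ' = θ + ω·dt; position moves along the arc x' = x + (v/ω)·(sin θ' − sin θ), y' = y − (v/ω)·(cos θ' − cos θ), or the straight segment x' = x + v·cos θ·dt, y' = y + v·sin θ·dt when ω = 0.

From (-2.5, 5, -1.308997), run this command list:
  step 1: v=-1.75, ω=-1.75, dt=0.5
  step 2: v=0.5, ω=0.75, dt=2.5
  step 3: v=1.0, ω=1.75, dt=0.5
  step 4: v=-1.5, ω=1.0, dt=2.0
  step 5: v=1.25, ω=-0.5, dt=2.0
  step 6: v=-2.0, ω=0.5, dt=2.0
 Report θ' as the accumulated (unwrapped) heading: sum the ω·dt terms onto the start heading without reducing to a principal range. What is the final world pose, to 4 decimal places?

(-0.8578, 1.0877, 2.5660)

step 1: θ'=-2.1840 (R=1.0000) → pose (-2.3519, 5.8343, -2.1840)
step 2: θ'=-0.3090 (R=0.6667) → pose (-2.0094, 4.8156, -0.3090)
step 3: θ'=0.5660 (R=0.5714) → pose (-1.5292, 4.8776, 0.5660)
step 4: θ'=2.5660 (R=-1.5000) → pose (-1.5413, 2.3532, 2.5660)
step 5: θ'=1.5660 (R=-2.5000) → pose (-2.6805, 4.4624, 1.5660)
step 6: θ'=2.5660 (R=-4.0000) → pose (-0.8578, 1.0877, 2.5660)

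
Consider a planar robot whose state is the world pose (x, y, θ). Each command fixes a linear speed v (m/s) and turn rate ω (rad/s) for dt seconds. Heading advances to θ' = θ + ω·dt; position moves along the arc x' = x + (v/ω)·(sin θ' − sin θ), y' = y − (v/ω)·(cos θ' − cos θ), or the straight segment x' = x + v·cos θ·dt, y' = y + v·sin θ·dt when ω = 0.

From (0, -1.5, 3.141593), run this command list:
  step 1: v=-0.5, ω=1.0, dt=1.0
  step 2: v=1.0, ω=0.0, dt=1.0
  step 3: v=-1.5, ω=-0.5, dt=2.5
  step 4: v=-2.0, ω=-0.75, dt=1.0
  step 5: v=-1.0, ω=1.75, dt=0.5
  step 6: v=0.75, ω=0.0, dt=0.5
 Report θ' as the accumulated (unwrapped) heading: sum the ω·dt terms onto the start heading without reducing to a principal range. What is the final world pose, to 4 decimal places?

(4.7688, -2.1802, 3.0166)

step 1: θ'=4.1416 (R=-0.5000) → pose (0.4207, -1.2702, 4.1416)
step 2: θ'=4.1416 (straight) → pose (-0.1196, -2.1116, 4.1416)
step 3: θ'=2.8916 (R=3.0000) → pose (3.1471, -0.8258, 2.8916)
step 4: θ'=2.1416 (R=2.6667) → pose (4.7312, -1.9688, 2.1416)
step 5: θ'=3.0166 (R=-0.5714) → pose (5.1408, -2.2270, 3.0166)
step 6: θ'=3.0166 (straight) → pose (4.7688, -2.1802, 3.0166)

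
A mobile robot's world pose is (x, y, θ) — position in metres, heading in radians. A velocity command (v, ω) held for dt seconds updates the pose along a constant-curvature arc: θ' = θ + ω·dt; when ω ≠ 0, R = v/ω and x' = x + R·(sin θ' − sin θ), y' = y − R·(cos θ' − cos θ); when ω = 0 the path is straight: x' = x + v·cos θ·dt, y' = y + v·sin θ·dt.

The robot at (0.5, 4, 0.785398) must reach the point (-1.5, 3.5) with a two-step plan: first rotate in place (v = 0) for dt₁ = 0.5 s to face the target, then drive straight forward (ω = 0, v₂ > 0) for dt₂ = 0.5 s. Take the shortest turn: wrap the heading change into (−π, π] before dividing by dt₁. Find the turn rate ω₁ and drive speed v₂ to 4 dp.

heading to target = atan2(3.5−4, -1.5−0.5) = -2.8966
Δθ = wrap(-2.8966 − 0.7854) = 2.6012; ω₁ = Δθ/dt₁ = 5.2023
distance = √((-1.5−0.5)² + (3.5−4)²) = 2.0616; v₂ = distance/dt₂ = 4.1231

ω₁ = 5.2023, v₂ = 4.1231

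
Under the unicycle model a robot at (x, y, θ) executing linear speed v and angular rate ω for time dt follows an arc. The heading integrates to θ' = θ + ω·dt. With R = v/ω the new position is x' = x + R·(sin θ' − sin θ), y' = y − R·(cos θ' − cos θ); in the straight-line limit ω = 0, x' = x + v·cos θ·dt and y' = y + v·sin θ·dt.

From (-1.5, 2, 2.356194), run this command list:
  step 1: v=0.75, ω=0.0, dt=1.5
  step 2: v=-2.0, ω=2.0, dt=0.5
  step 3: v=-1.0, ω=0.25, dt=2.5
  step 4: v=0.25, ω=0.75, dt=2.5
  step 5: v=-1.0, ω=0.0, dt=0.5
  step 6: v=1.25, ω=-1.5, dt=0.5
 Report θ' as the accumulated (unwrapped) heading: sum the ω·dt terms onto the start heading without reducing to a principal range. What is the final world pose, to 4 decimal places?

(0.8297, 3.0051, 5.1062)

step 1: θ'=2.3562 (straight) → pose (-2.2955, 2.7955, 2.3562)
step 2: θ'=3.3562 (R=-1.0000) → pose (-1.3754, 2.5255, 3.3562)
step 3: θ'=3.9812 (R=-4.0000) → pose (0.7502, 3.7627, 3.9812)
step 4: θ'=5.8562 (R=0.3333) → pose (0.8603, 3.2368, 5.8562)
step 5: θ'=5.8562 (straight) → pose (0.4052, 3.4438, 5.8562)
step 6: θ'=5.1062 (R=-0.8333) → pose (0.8297, 3.0051, 5.1062)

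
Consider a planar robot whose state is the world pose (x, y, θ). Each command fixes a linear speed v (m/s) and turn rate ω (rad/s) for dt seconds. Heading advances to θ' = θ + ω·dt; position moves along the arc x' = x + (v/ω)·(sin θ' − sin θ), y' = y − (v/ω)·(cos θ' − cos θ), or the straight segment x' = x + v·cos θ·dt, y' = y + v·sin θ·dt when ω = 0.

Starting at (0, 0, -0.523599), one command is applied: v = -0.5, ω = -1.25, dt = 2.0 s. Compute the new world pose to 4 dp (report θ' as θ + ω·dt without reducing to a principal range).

θ' = -0.5236 + -1.25·2.0 = -3.0236
R = v/ω = -0.5/-1.25 = 0.4000
x' = 0 + 0.4000·(sin -3.0236 − sin -0.5236) = 0.1529
y' = 0 − 0.4000·(cos -3.0236 − cos -0.5236) = 0.7436

(0.1529, 0.7436, -3.0236)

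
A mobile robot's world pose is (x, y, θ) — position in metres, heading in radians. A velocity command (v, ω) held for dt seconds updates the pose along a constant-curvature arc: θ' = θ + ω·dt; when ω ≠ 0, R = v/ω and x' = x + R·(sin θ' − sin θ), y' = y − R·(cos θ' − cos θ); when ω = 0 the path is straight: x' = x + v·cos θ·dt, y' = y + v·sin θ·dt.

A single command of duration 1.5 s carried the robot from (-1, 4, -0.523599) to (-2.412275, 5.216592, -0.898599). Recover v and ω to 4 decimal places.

Δθ = -0.898599 − -0.523599 = -0.375000
ω = Δθ/dt = -0.375000/1.5 = -0.2500
R = Δx/(sin θ' − sin θ) = 5.0000
v = R·ω = 5.0000·-0.2500 = -1.2500

v = -1.2500, ω = -0.2500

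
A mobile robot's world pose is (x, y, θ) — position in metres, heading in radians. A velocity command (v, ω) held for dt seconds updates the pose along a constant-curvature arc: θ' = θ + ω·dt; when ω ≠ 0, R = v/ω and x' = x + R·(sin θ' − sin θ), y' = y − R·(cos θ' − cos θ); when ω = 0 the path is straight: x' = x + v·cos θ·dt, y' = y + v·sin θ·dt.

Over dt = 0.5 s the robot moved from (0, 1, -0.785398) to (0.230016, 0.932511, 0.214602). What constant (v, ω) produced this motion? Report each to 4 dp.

Δθ = 0.214602 − -0.785398 = 1.000000
ω = Δθ/dt = 1.000000/0.5 = 2.0000
R = Δx/(sin θ' − sin θ) = 0.2500
v = R·ω = 0.2500·2.0000 = 0.5000

v = 0.5000, ω = 2.0000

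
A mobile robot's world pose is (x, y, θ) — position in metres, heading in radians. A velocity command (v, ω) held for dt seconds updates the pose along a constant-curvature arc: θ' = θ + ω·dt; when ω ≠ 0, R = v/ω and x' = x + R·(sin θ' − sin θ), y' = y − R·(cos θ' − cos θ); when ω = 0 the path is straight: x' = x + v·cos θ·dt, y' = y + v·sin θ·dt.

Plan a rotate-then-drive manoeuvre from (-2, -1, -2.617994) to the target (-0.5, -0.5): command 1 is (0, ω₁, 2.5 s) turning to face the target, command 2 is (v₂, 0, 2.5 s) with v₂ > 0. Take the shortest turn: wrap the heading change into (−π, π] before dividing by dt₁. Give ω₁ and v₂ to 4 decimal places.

ω₁ = 1.1759, v₂ = 0.6325

heading to target = atan2(-0.5−-1, -0.5−-2) = 0.3218
Δθ = wrap(0.3218 − -2.6180) = 2.9397; ω₁ = Δθ/dt₁ = 1.1759
distance = √((-0.5−-2)² + (-0.5−-1)²) = 1.5811; v₂ = distance/dt₂ = 0.6325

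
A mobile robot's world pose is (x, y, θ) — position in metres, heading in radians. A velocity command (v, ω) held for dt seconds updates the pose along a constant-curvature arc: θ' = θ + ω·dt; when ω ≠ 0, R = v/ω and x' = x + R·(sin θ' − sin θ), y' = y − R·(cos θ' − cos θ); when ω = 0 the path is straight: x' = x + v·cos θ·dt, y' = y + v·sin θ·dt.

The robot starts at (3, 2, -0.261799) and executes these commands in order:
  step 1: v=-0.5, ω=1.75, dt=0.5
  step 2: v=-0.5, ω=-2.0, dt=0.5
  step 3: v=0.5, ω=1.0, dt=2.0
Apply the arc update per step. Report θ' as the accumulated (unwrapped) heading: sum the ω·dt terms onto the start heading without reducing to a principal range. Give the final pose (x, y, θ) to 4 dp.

(3.2116, 2.4149, 1.6132)

step 1: θ'=0.6132 (R=-0.2857) → pose (2.7616, 1.9577, 0.6132)
step 2: θ'=-0.3868 (R=0.2500) → pose (2.5234, 1.9306, -0.3868)
step 3: θ'=1.6132 (R=0.5000) → pose (3.2116, 2.4149, 1.6132)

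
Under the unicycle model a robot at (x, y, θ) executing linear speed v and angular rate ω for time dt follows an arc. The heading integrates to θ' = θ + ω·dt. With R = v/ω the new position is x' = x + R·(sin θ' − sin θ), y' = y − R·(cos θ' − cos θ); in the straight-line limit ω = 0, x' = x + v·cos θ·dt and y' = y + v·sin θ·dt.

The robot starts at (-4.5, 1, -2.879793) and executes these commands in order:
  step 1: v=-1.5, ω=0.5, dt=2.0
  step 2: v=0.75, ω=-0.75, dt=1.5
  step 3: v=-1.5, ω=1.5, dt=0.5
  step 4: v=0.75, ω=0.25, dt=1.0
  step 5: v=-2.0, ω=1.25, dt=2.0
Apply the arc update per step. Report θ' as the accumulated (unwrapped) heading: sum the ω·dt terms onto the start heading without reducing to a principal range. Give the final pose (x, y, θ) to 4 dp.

(-5.2049, 4.1041, 0.4952)

step 1: θ'=-1.8798 (R=-3.0000) → pose (-2.4185, 2.9855, -1.8798)
step 2: θ'=-3.0048 (R=-1.0000) → pose (-3.2348, 2.2989, -3.0048)
step 3: θ'=-2.2548 (R=-1.0000) → pose (-2.5961, 2.6577, -2.2548)
step 4: θ'=-2.0048 (R=3.0000) → pose (-2.9928, 2.0235, -2.0048)
step 5: θ'=0.4952 (R=-1.6000) → pose (-5.2049, 4.1041, 0.4952)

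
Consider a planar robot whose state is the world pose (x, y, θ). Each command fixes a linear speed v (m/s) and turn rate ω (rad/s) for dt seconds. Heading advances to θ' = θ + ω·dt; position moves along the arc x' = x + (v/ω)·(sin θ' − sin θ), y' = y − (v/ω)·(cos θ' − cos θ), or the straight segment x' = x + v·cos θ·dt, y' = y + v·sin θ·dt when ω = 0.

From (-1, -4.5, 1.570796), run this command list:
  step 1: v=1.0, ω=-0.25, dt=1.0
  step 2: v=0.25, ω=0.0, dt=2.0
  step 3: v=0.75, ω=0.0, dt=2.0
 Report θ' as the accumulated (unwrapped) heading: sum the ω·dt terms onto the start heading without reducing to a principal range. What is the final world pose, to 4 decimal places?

(-0.3808, -1.5726, 1.3208)

step 1: θ'=1.3208 (R=-4.0000) → pose (-0.8756, -3.5104, 1.3208)
step 2: θ'=1.3208 (straight) → pose (-0.7519, -3.0259, 1.3208)
step 3: θ'=1.3208 (straight) → pose (-0.3808, -1.5726, 1.3208)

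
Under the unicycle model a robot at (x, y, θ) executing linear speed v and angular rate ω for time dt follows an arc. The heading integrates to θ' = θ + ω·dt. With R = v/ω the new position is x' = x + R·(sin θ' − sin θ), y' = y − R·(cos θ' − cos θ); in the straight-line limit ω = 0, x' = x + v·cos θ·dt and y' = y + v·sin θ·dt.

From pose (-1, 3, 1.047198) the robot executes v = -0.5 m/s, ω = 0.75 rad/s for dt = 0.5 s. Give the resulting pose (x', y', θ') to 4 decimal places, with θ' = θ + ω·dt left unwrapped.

(-1.0820, 2.7654, 1.4222)

θ' = 1.0472 + 0.75·0.5 = 1.4222
R = v/ω = -0.5/0.75 = -0.6667
x' = -1 + -0.6667·(sin 1.4222 − sin 1.0472) = -1.0820
y' = 3 − -0.6667·(cos 1.4222 − cos 1.0472) = 2.7654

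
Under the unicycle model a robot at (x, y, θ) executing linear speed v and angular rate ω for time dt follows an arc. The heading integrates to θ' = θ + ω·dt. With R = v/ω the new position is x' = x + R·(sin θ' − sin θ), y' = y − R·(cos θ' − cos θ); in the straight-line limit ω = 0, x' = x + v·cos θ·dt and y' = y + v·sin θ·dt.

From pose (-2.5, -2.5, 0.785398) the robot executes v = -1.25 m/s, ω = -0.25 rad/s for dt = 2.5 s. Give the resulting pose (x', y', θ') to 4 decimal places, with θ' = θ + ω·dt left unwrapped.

(-5.2370, -3.9003, 0.1604)

θ' = 0.7854 + -0.25·2.5 = 0.1604
R = v/ω = -1.25/-0.25 = 5.0000
x' = -2.5 + 5.0000·(sin 0.1604 − sin 0.7854) = -5.2370
y' = -2.5 − 5.0000·(cos 0.1604 − cos 0.7854) = -3.9003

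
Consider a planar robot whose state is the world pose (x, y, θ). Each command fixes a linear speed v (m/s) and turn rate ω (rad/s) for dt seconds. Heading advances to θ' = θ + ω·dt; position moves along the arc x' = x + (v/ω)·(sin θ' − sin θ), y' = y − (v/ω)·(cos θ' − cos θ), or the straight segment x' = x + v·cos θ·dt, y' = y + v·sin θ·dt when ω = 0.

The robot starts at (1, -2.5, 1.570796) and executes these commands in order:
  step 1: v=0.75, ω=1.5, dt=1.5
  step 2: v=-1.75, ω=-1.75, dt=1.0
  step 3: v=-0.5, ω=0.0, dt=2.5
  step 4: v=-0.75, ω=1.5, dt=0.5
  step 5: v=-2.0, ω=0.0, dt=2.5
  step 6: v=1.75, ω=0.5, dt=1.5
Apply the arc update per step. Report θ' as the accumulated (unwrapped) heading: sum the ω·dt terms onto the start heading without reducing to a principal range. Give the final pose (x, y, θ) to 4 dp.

(4.7569, -5.4569, 3.5708)

step 1: θ'=3.8208 (R=0.5000) → pose (0.1859, -2.1110, 3.8208)
step 2: θ'=2.0708 (R=1.0000) → pose (1.6917, -2.4096, 2.0708)
step 3: θ'=2.0708 (straight) → pose (2.2910, -3.5066, 2.0708)
step 4: θ'=2.8208 (R=-0.5000) → pose (2.5721, -3.7414, 2.8208)
step 5: θ'=2.8208 (straight) → pose (7.3170, -5.3180, 2.8208)
step 6: θ'=3.5708 (R=3.5000) → pose (4.7569, -5.4569, 3.5708)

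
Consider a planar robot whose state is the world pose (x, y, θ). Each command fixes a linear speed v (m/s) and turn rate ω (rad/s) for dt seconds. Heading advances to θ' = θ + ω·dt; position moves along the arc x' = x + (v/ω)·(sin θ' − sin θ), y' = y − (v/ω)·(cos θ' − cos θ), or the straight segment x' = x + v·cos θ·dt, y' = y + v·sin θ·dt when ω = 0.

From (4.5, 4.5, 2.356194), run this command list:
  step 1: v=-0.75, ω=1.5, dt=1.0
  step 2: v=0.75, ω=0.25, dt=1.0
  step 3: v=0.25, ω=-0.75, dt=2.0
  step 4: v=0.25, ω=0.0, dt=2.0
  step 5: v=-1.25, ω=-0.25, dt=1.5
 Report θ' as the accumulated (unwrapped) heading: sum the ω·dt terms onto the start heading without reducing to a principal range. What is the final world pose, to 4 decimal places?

(5.2055, 2.8442, 2.2312)

step 1: θ'=3.8562 (R=-0.5000) → pose (5.1812, 4.4759, 3.8562)
step 2: θ'=4.1062 (R=3.0000) → pose (4.6817, 3.9190, 4.1062)
step 3: θ'=2.6062 (R=-0.3333) → pose (4.2377, 3.8223, 2.6062)
step 4: θ'=2.6062 (straight) → pose (3.8077, 4.0774, 2.6062)
step 5: θ'=2.2312 (R=5.0000) → pose (5.2055, 2.8442, 2.2312)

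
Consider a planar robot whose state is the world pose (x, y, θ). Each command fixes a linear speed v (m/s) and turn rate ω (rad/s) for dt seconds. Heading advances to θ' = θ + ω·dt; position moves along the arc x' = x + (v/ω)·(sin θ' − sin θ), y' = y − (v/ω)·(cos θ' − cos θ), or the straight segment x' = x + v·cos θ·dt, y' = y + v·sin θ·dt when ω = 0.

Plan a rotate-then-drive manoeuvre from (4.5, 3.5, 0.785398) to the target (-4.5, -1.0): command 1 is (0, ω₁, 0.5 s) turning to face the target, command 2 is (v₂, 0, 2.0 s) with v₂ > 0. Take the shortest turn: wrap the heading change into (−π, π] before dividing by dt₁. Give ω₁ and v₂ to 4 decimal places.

heading to target = atan2(-1−3.5, -4.5−4.5) = -2.6779
Δθ = wrap(-2.6779 − 0.7854) = 2.8198; ω₁ = Δθ/dt₁ = 5.6397
distance = √((-4.5−4.5)² + (-1−3.5)²) = 10.0623; v₂ = distance/dt₂ = 5.0312

ω₁ = 5.6397, v₂ = 5.0312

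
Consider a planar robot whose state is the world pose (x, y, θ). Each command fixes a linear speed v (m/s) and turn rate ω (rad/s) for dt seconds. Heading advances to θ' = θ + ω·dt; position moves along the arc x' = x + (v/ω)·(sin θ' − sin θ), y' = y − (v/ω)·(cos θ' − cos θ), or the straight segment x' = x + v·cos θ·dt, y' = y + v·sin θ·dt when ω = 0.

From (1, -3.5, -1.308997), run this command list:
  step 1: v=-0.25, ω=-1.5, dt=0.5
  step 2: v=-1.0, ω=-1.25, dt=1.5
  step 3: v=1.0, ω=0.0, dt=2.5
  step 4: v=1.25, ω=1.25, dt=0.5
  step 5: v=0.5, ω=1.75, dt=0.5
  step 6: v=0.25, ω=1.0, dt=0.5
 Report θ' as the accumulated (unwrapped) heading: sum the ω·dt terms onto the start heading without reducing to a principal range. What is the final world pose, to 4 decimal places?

(-0.3153, -1.2940, -1.9340)

step 1: θ'=-2.0590 (R=0.1667) → pose (1.0138, -3.3787, -2.0590)
step 2: θ'=-3.9340 (R=0.8000) → pose (2.2900, -3.1922, -3.9340)
step 3: θ'=-3.9340 (straight) → pose (0.5346, -1.4121, -3.9340)
step 4: θ'=-3.3090 (R=1.0000) → pose (-0.0108, -1.1282, -3.3090)
step 5: θ'=-2.4340 (R=0.2857) → pose (-0.2441, -1.1928, -2.4340)
step 6: θ'=-1.9340 (R=0.2500) → pose (-0.3153, -1.2940, -1.9340)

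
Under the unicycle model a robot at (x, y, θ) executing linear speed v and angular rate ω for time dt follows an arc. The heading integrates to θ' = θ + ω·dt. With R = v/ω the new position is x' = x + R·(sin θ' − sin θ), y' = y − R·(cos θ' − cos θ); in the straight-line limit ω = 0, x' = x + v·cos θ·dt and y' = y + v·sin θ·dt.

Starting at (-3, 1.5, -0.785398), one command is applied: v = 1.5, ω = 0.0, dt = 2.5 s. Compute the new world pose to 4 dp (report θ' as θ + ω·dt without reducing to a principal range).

(-0.3483, -1.1516, -0.7854)

θ' = -0.7854 + 0.0·2.5 = -0.7854
ω = 0 → straight: x' = -3 + 1.5·cos(-0.7854)·2.5 = -0.3483
y' = 1.5 + 1.5·sin(-0.7854)·2.5 = -1.1516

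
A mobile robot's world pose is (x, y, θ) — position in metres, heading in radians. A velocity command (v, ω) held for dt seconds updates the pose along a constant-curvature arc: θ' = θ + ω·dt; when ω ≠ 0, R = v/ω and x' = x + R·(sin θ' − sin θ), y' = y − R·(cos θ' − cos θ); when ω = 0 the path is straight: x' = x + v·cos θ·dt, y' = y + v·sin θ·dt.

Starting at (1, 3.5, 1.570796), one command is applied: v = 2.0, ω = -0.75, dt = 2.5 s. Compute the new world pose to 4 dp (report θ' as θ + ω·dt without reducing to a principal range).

(4.4654, 6.0442, -0.3042)

θ' = 1.5708 + -0.75·2.5 = -0.3042
R = v/ω = 2.0/-0.75 = -2.6667
x' = 1 + -2.6667·(sin -0.3042 − sin 1.5708) = 4.4654
y' = 3.5 − -2.6667·(cos -0.3042 − cos 1.5708) = 6.0442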